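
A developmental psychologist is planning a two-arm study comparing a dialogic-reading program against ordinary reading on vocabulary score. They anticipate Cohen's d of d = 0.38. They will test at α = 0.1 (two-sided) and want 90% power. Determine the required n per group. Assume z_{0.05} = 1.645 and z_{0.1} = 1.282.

For two independent groups with equal n: n = 2·((z_{α/2} + z_β) / d)².
z_{α/2} + z_β = 1.645 + 1.282 = 2.927.
n = 2 × (2.927 / 0.38)² = 2 × 7.703² = 2 × 59.33 = 118.7.
Round up to the next whole participant.

n = 119 per group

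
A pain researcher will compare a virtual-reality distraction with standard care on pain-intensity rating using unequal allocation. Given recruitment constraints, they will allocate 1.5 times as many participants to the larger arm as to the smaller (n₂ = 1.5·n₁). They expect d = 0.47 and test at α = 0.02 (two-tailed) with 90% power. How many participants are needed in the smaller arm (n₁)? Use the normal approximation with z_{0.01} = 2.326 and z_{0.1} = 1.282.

n₁ = 99

With allocation ratio k = n₂/n₁ = 1.5, Var(x̄₁−x̄₂) = σ²(1/n₁ + 1/(k·n₁)) = σ²·(k+1)/(k·n₁).
So n₁ = (1 + 1/k)·((z_{α/2} + z_β)/d)² = 1.667 × (3.608/0.47)².
n₁ = 1.667 × 58.93 = 98.2.
Round up: n₁ = 99, giving n₂ = ⌈1.5 × 99⌉ = ⌈148.5⌉ = 149.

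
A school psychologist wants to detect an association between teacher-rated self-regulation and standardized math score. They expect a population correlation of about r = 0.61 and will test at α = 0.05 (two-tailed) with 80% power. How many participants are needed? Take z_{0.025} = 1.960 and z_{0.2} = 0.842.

Fisher's z: C = ½·ln((1+r)/(1−r)) = ½·ln(4.1282) = 0.7089.
n = ((z_{α/2} + z_β)/C)² + 3.
(1.960 + 0.842) / 0.7089 = 2.802 / 0.7089 = 3.953.
n = 3.953² + 3 = 15.62 + 3 = 18.6.
Round up.

n = 19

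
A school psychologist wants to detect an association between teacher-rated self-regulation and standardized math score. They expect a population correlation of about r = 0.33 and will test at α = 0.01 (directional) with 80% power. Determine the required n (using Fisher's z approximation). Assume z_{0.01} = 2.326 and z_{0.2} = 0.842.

Fisher's z: C = ½·ln((1+r)/(1−r)) = ½·ln(1.9851) = 0.3428.
n = ((z_{α} + z_β)/C)² + 3.
(2.326 + 0.842) / 0.3428 = 3.168 / 0.3428 = 9.242.
n = 9.242² + 3 = 85.41 + 3 = 88.4.
Round up.

n = 89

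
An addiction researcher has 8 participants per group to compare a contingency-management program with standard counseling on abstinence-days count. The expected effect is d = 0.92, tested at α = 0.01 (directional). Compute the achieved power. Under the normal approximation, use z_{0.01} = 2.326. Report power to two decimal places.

power ≈ 0.31

For two equal groups, power = Φ(d·√(n/2) − z_{α}).
d·√(n/2) = 0.92 × √(8/2) = 0.92 × 2.000 = 1.840.
z_β = 1.840 − 2.326 = -0.486.
Power = Φ(-0.486) = 0.313.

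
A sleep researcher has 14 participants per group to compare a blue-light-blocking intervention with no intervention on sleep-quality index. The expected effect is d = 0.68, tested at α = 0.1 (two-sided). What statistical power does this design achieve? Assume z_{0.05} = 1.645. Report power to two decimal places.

For two equal groups, power = Φ(d·√(n/2) − z_{α/2}).
d·√(n/2) = 0.68 × √(14/2) = 0.68 × 2.646 = 1.799.
z_β = 1.799 − 1.645 = 0.154.
Power = Φ(0.154) = 0.561.

power ≈ 0.56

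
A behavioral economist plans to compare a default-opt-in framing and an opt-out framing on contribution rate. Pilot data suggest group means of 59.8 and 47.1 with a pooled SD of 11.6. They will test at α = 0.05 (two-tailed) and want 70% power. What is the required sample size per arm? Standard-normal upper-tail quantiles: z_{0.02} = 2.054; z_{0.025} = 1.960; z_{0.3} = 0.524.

n = 11 per group

Cohen's d = |M₁ − M₂| / SD_pooled = |59.8 − 47.1| / 11.6 = 12.7 / 11.6 = 1.095.
For two independent groups with equal n: n = 2·((z_{α/2} + z_β) / d)².
z_{α/2} + z_β = 1.960 + 0.524 = 2.484.
n = 2 × (2.484 / 1.095)² = 2 × 2.268² = 2 × 5.15 = 10.3.
Round up to the next whole participant.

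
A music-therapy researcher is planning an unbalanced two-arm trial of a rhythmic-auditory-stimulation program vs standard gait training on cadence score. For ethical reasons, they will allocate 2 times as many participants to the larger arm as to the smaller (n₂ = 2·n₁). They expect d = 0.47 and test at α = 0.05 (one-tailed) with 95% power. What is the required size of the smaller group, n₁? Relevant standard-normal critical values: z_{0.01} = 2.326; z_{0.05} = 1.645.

n₁ = 74

With allocation ratio k = n₂/n₁ = 2, Var(x̄₁−x̄₂) = σ²(1/n₁ + 1/(k·n₁)) = σ²·(k+1)/(k·n₁).
So n₁ = (1 + 1/k)·((z_{α} + z_β)/d)² = 1.500 × (3.290/0.47)².
n₁ = 1.500 × 49.00 = 73.5.
Round up: n₁ = 74, giving n₂ = 2 × 74 = 148.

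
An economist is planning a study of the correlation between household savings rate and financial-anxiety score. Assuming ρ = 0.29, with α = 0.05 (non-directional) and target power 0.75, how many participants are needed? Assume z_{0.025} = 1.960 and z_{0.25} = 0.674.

n = 81

Fisher's z: C = ½·ln((1+r)/(1−r)) = ½·ln(1.8169) = 0.2986.
n = ((z_{α/2} + z_β)/C)² + 3.
(1.960 + 0.674) / 0.2986 = 2.634 / 0.2986 = 8.821.
n = 8.821² + 3 = 77.81 + 3 = 80.8.
Round up.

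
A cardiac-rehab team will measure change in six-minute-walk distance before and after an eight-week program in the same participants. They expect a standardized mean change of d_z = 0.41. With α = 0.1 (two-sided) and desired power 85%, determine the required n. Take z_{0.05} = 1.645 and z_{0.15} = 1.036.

n = 43 pairs

For a paired (one-sample on differences) test: n = ((z_{α/2} + z_β) / d)².
z_{α/2} + z_β = 1.645 + 1.036 = 2.681.
n = (2.681 / 0.41)² = 6.539² = 42.76.
Round up.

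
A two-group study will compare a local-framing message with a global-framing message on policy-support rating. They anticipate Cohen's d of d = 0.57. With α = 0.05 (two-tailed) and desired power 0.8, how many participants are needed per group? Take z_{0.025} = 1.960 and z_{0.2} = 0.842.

n = 49 per group

For two independent groups with equal n: n = 2·((z_{α/2} + z_β) / d)².
z_{α/2} + z_β = 1.960 + 0.842 = 2.802.
n = 2 × (2.802 / 0.57)² = 2 × 4.916² = 2 × 24.16 = 48.3.
Round up to the next whole participant.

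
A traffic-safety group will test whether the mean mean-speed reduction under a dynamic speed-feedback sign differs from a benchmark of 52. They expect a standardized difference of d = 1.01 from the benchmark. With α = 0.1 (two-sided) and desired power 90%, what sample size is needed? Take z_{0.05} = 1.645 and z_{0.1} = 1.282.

For a one-sample test: n = ((z_{α/2} + z_β) / d)².
z_{α/2} + z_β = 1.645 + 1.282 = 2.927.
n = (2.927 / 1.01)² = 2.898² = 8.40.
Round up.

n = 9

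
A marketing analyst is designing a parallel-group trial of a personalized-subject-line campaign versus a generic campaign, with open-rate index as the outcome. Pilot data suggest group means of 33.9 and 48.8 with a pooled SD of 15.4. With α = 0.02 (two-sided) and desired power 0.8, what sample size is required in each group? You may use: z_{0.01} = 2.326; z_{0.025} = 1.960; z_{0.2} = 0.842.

Cohen's d = |M₁ − M₂| / SD_pooled = |33.9 − 48.8| / 15.4 = 14.9 / 15.4 = 0.968.
For two independent groups with equal n: n = 2·((z_{α/2} + z_β) / d)².
z_{α/2} + z_β = 2.326 + 0.842 = 3.168.
n = 2 × (3.168 / 0.968)² = 2 × 3.273² = 2 × 10.71 = 21.4.
Round up to the next whole participant.

n = 22 per group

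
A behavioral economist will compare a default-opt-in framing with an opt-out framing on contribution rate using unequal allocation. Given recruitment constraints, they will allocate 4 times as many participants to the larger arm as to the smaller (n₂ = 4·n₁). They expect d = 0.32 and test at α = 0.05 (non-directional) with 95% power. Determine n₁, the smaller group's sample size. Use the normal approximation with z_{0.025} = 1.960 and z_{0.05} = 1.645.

With allocation ratio k = n₂/n₁ = 4, Var(x̄₁−x̄₂) = σ²(1/n₁ + 1/(k·n₁)) = σ²·(k+1)/(k·n₁).
So n₁ = (1 + 1/k)·((z_{α/2} + z_β)/d)² = 1.250 × (3.605/0.32)².
n₁ = 1.250 × 126.91 = 158.6.
Round up: n₁ = 159, giving n₂ = 4 × 159 = 636.

n₁ = 159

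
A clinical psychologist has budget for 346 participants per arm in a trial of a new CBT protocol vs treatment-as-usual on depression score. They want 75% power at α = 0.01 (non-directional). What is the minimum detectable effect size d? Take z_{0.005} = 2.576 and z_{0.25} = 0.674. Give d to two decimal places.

d_min ≈ 0.25

For two independent groups of n = 346 each: d_min = (z_{α/2} + z_β)·√(2/n).
z-sum = 2.576 + 0.674 = 3.250.
d_min = 3.250 × √(2/346) = 3.250 × 0.0760 = 0.247.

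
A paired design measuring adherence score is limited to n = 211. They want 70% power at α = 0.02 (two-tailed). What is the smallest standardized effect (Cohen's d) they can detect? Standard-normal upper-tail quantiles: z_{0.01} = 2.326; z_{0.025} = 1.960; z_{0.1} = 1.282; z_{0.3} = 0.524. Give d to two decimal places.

For a single sample (or paired design) of n = 211: d_min = (z_{α/2} + z_β)/√n.
z-sum = 2.326 + 0.524 = 2.850.
d_min = 2.850 / √211 = 2.850 / 14.526 = 0.196.

d_min ≈ 0.20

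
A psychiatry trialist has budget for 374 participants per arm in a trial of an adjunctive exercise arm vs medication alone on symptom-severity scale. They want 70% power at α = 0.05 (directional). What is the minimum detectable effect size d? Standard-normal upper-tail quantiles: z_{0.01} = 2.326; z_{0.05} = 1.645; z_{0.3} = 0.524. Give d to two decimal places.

d_min ≈ 0.16

For two independent groups of n = 374 each: d_min = (z_{α} + z_β)·√(2/n).
z-sum = 1.645 + 0.524 = 2.169.
d_min = 2.169 × √(2/374) = 2.169 × 0.0731 = 0.159.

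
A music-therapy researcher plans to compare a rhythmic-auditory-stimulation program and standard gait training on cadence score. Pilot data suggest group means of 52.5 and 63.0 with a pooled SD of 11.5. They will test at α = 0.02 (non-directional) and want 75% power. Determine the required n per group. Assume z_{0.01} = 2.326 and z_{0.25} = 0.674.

n = 22 per group

Cohen's d = |M₁ − M₂| / SD_pooled = |52.5 − 63.0| / 11.5 = 10.5 / 11.5 = 0.913.
For two independent groups with equal n: n = 2·((z_{α/2} + z_β) / d)².
z_{α/2} + z_β = 2.326 + 0.674 = 3.000.
n = 2 × (3.000 / 0.913)² = 2 × 3.286² = 2 × 10.80 = 21.6.
Round up to the next whole participant.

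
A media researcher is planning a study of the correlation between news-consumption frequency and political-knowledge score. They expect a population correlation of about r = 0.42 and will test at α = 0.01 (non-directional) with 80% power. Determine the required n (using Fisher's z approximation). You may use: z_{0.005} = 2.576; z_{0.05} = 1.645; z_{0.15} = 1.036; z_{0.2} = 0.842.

n = 62

Fisher's z: C = ½·ln((1+r)/(1−r)) = ½·ln(2.4483) = 0.4477.
n = ((z_{α/2} + z_β)/C)² + 3.
(2.576 + 0.842) / 0.4477 = 3.418 / 0.4477 = 7.635.
n = 7.635² + 3 = 58.29 + 3 = 61.3.
Round up.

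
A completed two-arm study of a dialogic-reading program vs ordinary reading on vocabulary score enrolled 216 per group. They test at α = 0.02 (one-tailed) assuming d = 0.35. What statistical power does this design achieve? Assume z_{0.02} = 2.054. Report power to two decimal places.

For two equal groups, power = Φ(d·√(n/2) − z_{α}).
d·√(n/2) = 0.35 × √(216/2) = 0.35 × 10.392 = 3.637.
z_β = 3.637 − 2.054 = 1.583.
Power = Φ(1.583) = 0.943.

power ≈ 0.94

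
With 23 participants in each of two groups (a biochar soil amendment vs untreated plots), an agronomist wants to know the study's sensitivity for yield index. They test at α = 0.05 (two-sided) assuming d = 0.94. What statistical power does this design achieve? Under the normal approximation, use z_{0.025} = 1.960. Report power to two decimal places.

power ≈ 0.89

For two equal groups, power = Φ(d·√(n/2) − z_{α/2}).
d·√(n/2) = 0.94 × √(23/2) = 0.94 × 3.391 = 3.188.
z_β = 3.188 − 1.960 = 1.228.
Power = Φ(1.228) = 0.890.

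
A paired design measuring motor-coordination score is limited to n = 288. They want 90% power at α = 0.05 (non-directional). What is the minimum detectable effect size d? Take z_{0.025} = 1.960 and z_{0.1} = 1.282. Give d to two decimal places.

d_min ≈ 0.19

For a single sample (or paired design) of n = 288: d_min = (z_{α/2} + z_β)/√n.
z-sum = 1.960 + 1.282 = 3.242.
d_min = 3.242 / √288 = 3.242 / 16.971 = 0.191.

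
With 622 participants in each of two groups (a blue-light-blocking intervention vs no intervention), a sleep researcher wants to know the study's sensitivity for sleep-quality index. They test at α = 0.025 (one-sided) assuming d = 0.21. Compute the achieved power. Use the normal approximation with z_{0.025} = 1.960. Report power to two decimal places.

power ≈ 0.96

For two equal groups, power = Φ(d·√(n/2) − z_{α}).
d·√(n/2) = 0.21 × √(622/2) = 0.21 × 17.635 = 3.703.
z_β = 3.703 − 1.960 = 1.743.
Power = Φ(1.743) = 0.959.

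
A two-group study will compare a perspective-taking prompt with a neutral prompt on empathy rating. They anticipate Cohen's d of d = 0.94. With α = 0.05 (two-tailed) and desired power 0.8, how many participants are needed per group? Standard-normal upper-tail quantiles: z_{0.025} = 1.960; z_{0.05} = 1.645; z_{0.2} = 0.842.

For two independent groups with equal n: n = 2·((z_{α/2} + z_β) / d)².
z_{α/2} + z_β = 1.960 + 0.842 = 2.802.
n = 2 × (2.802 / 0.94)² = 2 × 2.981² = 2 × 8.89 = 17.8.
Round up to the next whole participant.

n = 18 per group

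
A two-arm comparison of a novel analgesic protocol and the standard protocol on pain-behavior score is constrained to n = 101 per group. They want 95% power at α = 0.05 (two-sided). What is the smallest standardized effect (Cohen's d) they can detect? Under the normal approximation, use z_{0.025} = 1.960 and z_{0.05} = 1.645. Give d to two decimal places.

d_min ≈ 0.51

For two independent groups of n = 101 each: d_min = (z_{α/2} + z_β)·√(2/n).
z-sum = 1.960 + 1.645 = 3.605.
d_min = 3.605 × √(2/101) = 3.605 × 0.1407 = 0.507.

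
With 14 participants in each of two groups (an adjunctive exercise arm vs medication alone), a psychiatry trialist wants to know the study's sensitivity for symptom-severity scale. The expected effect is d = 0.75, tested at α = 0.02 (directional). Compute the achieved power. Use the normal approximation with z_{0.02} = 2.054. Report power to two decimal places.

power ≈ 0.47

For two equal groups, power = Φ(d·√(n/2) − z_{α}).
d·√(n/2) = 0.75 × √(14/2) = 0.75 × 2.646 = 1.984.
z_β = 1.984 − 2.054 = -0.070.
Power = Φ(-0.070) = 0.472.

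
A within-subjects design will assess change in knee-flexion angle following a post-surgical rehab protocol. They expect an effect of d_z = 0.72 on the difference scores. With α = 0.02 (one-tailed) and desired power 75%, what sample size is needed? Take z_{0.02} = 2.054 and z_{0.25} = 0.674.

For a paired (one-sample on differences) test: n = ((z_{α} + z_β) / d)².
z_{α} + z_β = 2.054 + 0.674 = 2.728.
n = (2.728 / 0.72)² = 3.789² = 14.36.
Round up.

n = 15 pairs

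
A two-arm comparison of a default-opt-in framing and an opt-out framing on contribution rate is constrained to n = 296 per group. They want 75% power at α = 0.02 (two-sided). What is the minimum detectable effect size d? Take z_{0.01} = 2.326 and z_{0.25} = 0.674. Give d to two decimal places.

For two independent groups of n = 296 each: d_min = (z_{α/2} + z_β)·√(2/n).
z-sum = 2.326 + 0.674 = 3.000.
d_min = 3.000 × √(2/296) = 3.000 × 0.0822 = 0.247.

d_min ≈ 0.25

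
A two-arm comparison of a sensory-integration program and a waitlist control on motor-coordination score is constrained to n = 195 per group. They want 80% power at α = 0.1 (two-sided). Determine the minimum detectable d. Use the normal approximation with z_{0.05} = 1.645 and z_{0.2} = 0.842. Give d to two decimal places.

d_min ≈ 0.25

For two independent groups of n = 195 each: d_min = (z_{α/2} + z_β)·√(2/n).
z-sum = 1.645 + 0.842 = 2.487.
d_min = 2.487 × √(2/195) = 2.487 × 0.1013 = 0.252.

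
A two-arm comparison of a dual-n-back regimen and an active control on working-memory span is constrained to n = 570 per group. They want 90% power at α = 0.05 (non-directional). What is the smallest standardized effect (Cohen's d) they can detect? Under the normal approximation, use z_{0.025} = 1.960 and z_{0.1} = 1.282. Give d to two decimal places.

d_min ≈ 0.19

For two independent groups of n = 570 each: d_min = (z_{α/2} + z_β)·√(2/n).
z-sum = 1.960 + 1.282 = 3.242.
d_min = 3.242 × √(2/570) = 3.242 × 0.0592 = 0.192.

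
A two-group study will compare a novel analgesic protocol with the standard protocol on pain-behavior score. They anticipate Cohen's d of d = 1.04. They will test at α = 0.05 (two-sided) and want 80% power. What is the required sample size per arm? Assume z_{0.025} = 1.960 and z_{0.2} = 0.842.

For two independent groups with equal n: n = 2·((z_{α/2} + z_β) / d)².
z_{α/2} + z_β = 1.960 + 0.842 = 2.802.
n = 2 × (2.802 / 1.04)² = 2 × 2.694² = 2 × 7.26 = 14.5.
Round up to the next whole participant.

n = 15 per group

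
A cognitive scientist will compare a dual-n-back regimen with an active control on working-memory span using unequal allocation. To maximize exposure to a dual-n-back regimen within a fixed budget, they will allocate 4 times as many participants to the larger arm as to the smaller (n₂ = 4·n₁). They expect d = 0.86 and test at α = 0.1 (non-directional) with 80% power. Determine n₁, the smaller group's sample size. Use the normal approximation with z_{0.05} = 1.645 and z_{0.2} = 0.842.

n₁ = 11

With allocation ratio k = n₂/n₁ = 4, Var(x̄₁−x̄₂) = σ²(1/n₁ + 1/(k·n₁)) = σ²·(k+1)/(k·n₁).
So n₁ = (1 + 1/k)·((z_{α/2} + z_β)/d)² = 1.250 × (2.487/0.86)².
n₁ = 1.250 × 8.36 = 10.5.
Round up: n₁ = 11, giving n₂ = 4 × 11 = 44.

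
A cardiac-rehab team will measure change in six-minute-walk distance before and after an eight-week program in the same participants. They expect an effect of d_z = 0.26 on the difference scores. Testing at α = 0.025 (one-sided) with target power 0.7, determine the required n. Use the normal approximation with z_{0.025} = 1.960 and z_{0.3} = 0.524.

n = 92 pairs

For a paired (one-sample on differences) test: n = ((z_{α} + z_β) / d)².
z_{α} + z_β = 1.960 + 0.524 = 2.484.
n = (2.484 / 0.26)² = 9.554² = 91.28.
Round up.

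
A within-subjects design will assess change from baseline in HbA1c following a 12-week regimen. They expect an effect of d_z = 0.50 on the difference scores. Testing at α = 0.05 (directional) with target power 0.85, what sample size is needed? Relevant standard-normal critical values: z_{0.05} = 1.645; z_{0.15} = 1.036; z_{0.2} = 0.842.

n = 29 pairs

For a paired (one-sample on differences) test: n = ((z_{α} + z_β) / d)².
z_{α} + z_β = 1.645 + 1.036 = 2.681.
n = (2.681 / 0.50)² = 5.362² = 28.75.
Round up.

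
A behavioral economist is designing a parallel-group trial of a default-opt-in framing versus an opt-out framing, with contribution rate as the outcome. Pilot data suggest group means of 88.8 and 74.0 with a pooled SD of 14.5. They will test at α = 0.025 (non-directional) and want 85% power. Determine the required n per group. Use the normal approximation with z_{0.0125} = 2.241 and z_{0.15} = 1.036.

n = 21 per group

Cohen's d = |M₁ − M₂| / SD_pooled = |88.8 − 74.0| / 14.5 = 14.8 / 14.5 = 1.021.
For two independent groups with equal n: n = 2·((z_{α/2} + z_β) / d)².
z_{α/2} + z_β = 2.241 + 1.036 = 3.277.
n = 2 × (3.277 / 1.021)² = 2 × 3.210² = 2 × 10.30 = 20.6.
Round up to the next whole participant.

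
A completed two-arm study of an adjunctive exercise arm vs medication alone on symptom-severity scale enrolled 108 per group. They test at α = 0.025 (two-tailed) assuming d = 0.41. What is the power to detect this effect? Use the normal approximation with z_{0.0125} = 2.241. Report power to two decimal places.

For two equal groups, power = Φ(d·√(n/2) − z_{α/2}).
d·√(n/2) = 0.41 × √(108/2) = 0.41 × 7.348 = 3.013.
z_β = 3.013 − 2.241 = 0.772.
Power = Φ(0.772) = 0.780.

power ≈ 0.78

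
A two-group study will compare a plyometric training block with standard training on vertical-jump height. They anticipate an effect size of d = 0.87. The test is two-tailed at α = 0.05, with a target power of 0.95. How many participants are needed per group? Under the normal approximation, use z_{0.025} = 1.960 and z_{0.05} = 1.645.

For two independent groups with equal n: n = 2·((z_{α/2} + z_β) / d)².
z_{α/2} + z_β = 1.960 + 1.645 = 3.605.
n = 2 × (3.605 / 0.87)² = 2 × 4.144² = 2 × 17.17 = 34.3.
Round up to the next whole participant.

n = 35 per group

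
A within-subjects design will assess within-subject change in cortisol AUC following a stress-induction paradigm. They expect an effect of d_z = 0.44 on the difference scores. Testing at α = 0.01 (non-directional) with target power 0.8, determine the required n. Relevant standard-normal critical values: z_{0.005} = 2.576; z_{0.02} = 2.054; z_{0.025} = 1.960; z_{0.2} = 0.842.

For a paired (one-sample on differences) test: n = ((z_{α/2} + z_β) / d)².
z_{α/2} + z_β = 2.576 + 0.842 = 3.418.
n = (3.418 / 0.44)² = 7.768² = 60.34.
Round up.

n = 61 pairs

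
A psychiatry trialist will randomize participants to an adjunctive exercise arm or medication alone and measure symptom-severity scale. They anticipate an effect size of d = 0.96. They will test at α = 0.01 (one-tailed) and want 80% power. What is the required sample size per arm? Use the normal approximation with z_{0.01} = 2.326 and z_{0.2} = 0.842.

For two independent groups with equal n: n = 2·((z_{α} + z_β) / d)².
z_{α} + z_β = 2.326 + 0.842 = 3.168.
n = 2 × (3.168 / 0.96)² = 2 × 3.300² = 2 × 10.89 = 21.8.
Round up to the next whole participant.

n = 22 per group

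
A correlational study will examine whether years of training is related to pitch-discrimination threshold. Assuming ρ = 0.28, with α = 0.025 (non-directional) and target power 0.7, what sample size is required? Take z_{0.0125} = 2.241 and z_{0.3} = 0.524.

n = 96

Fisher's z: C = ½·ln((1+r)/(1−r)) = ½·ln(1.7778) = 0.2877.
n = ((z_{α/2} + z_β)/C)² + 3.
(2.241 + 0.524) / 0.2877 = 2.765 / 0.2877 = 9.611.
n = 9.611² + 3 = 92.37 + 3 = 95.4.
Round up.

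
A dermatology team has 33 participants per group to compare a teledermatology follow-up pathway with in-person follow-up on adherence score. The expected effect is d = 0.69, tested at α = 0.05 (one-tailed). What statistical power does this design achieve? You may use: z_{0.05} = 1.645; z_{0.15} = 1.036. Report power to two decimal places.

For two equal groups, power = Φ(d·√(n/2) − z_{α}).
d·√(n/2) = 0.69 × √(33/2) = 0.69 × 4.062 = 2.803.
z_β = 2.803 − 1.645 = 1.158.
Power = Φ(1.158) = 0.877.

power ≈ 0.88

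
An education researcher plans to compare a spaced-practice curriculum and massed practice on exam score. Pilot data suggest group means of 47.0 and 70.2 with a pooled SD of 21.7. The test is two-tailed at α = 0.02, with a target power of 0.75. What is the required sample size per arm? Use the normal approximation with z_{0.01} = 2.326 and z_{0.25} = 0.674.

Cohen's d = |M₁ − M₂| / SD_pooled = |47.0 − 70.2| / 21.7 = 23.2 / 21.7 = 1.069.
For two independent groups with equal n: n = 2·((z_{α/2} + z_β) / d)².
z_{α/2} + z_β = 2.326 + 0.674 = 3.000.
n = 2 × (3.000 / 1.069)² = 2 × 2.806² = 2 × 7.88 = 15.8.
Round up to the next whole participant.

n = 16 per group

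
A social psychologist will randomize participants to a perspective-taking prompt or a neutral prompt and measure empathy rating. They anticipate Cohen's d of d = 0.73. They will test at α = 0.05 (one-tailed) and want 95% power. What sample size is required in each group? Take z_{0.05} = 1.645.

For two independent groups with equal n: n = 2·((z_{α} + z_β) / d)².
z_{α} + z_β = 1.645 + 1.645 = 3.290.
n = 2 × (3.290 / 0.73)² = 2 × 4.507² = 2 × 20.31 = 40.6.
Round up to the next whole participant.

n = 41 per group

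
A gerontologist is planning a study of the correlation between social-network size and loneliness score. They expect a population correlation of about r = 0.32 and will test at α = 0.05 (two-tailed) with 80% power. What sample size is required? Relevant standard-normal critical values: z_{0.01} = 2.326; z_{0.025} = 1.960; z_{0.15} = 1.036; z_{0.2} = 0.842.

n = 75

Fisher's z: C = ½·ln((1+r)/(1−r)) = ½·ln(1.9412) = 0.3316.
n = ((z_{α/2} + z_β)/C)² + 3.
(1.960 + 0.842) / 0.3316 = 2.802 / 0.3316 = 8.450.
n = 8.450² + 3 = 71.40 + 3 = 74.4.
Round up.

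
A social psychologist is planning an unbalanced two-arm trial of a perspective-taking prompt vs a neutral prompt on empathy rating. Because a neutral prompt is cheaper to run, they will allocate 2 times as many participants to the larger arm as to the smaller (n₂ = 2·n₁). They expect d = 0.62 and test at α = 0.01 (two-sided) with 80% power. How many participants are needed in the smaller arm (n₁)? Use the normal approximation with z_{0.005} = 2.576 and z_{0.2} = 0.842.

n₁ = 46

With allocation ratio k = n₂/n₁ = 2, Var(x̄₁−x̄₂) = σ²(1/n₁ + 1/(k·n₁)) = σ²·(k+1)/(k·n₁).
So n₁ = (1 + 1/k)·((z_{α/2} + z_β)/d)² = 1.500 × (3.418/0.62)².
n₁ = 1.500 × 30.39 = 45.6.
Round up: n₁ = 46, giving n₂ = 2 × 46 = 92.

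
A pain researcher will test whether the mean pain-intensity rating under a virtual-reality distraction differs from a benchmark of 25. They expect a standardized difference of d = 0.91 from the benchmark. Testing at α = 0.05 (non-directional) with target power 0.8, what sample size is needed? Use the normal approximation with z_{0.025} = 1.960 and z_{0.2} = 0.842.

n = 10

For a one-sample test: n = ((z_{α/2} + z_β) / d)².
z_{α/2} + z_β = 1.960 + 0.842 = 2.802.
n = (2.802 / 0.91)² = 3.079² = 9.48.
Round up.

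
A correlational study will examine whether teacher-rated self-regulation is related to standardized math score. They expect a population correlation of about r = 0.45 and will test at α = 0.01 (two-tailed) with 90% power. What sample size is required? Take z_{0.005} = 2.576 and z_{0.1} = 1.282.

Fisher's z: C = ½·ln((1+r)/(1−r)) = ½·ln(2.6364) = 0.4847.
n = ((z_{α/2} + z_β)/C)² + 3.
(2.576 + 1.282) / 0.4847 = 3.858 / 0.4847 = 7.960.
n = 7.960² + 3 = 63.35 + 3 = 66.4.
Round up.

n = 67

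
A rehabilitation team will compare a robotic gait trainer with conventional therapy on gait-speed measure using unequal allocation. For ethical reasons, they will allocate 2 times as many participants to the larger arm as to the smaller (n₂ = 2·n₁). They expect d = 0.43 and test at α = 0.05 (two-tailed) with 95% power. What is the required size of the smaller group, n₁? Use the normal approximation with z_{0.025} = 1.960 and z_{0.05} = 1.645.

n₁ = 106

With allocation ratio k = n₂/n₁ = 2, Var(x̄₁−x̄₂) = σ²(1/n₁ + 1/(k·n₁)) = σ²·(k+1)/(k·n₁).
So n₁ = (1 + 1/k)·((z_{α/2} + z_β)/d)² = 1.500 × (3.605/0.43)².
n₁ = 1.500 × 70.29 = 105.4.
Round up: n₁ = 106, giving n₂ = 2 × 106 = 212.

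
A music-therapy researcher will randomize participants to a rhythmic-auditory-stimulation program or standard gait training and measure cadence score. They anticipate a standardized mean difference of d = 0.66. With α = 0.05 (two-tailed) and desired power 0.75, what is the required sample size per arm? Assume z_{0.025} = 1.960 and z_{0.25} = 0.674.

For two independent groups with equal n: n = 2·((z_{α/2} + z_β) / d)².
z_{α/2} + z_β = 1.960 + 0.674 = 2.634.
n = 2 × (2.634 / 0.66)² = 2 × 3.991² = 2 × 15.93 = 31.9.
Round up to the next whole participant.

n = 32 per group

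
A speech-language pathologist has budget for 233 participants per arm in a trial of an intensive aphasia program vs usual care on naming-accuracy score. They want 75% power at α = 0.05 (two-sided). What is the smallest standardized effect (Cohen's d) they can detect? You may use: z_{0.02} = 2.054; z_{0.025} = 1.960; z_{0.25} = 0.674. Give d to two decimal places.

For two independent groups of n = 233 each: d_min = (z_{α/2} + z_β)·√(2/n).
z-sum = 1.960 + 0.674 = 2.634.
d_min = 2.634 × √(2/233) = 2.634 × 0.0926 = 0.244.

d_min ≈ 0.24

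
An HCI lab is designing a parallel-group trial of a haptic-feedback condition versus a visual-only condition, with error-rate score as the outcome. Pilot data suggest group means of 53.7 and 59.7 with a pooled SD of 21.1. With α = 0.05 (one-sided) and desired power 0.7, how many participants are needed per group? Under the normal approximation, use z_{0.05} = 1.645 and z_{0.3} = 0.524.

n = 117 per group

Cohen's d = |M₁ − M₂| / SD_pooled = |53.7 − 59.7| / 21.1 = 6.0 / 21.1 = 0.284.
For two independent groups with equal n: n = 2·((z_{α} + z_β) / d)².
z_{α} + z_β = 1.645 + 0.524 = 2.169.
n = 2 × (2.169 / 0.284)² = 2 × 7.637² = 2 × 58.33 = 116.7.
Round up to the next whole participant.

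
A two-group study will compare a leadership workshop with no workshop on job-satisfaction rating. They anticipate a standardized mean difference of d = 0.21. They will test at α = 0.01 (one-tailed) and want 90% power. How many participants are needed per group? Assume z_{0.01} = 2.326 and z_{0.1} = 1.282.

For two independent groups with equal n: n = 2·((z_{α} + z_β) / d)².
z_{α} + z_β = 2.326 + 1.282 = 3.608.
n = 2 × (3.608 / 0.21)² = 2 × 17.181² = 2 × 295.19 = 590.4.
Round up to the next whole participant.

n = 591 per group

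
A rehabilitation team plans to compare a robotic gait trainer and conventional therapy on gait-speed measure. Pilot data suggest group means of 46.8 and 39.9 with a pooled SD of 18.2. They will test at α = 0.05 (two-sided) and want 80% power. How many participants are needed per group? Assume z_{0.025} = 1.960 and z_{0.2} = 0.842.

n = 110 per group

Cohen's d = |M₁ − M₂| / SD_pooled = |46.8 − 39.9| / 18.2 = 6.9 / 18.2 = 0.379.
For two independent groups with equal n: n = 2·((z_{α/2} + z_β) / d)².
z_{α/2} + z_β = 1.960 + 0.842 = 2.802.
n = 2 × (2.802 / 0.379)² = 2 × 7.393² = 2 × 54.66 = 109.3.
Round up to the next whole participant.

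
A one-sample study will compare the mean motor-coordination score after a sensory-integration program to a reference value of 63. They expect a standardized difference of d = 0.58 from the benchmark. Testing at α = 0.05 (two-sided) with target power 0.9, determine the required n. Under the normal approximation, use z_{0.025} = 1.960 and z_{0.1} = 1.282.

For a one-sample test: n = ((z_{α/2} + z_β) / d)².
z_{α/2} + z_β = 1.960 + 1.282 = 3.242.
n = (3.242 / 0.58)² = 5.590² = 31.24.
Round up.

n = 32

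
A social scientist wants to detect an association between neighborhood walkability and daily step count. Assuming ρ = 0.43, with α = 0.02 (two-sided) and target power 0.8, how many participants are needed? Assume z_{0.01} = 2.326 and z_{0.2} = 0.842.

Fisher's z: C = ½·ln((1+r)/(1−r)) = ½·ln(2.5088) = 0.4599.
n = ((z_{α/2} + z_β)/C)² + 3.
(2.326 + 0.842) / 0.4599 = 3.168 / 0.4599 = 6.888.
n = 6.888² + 3 = 47.45 + 3 = 50.5.
Round up.

n = 51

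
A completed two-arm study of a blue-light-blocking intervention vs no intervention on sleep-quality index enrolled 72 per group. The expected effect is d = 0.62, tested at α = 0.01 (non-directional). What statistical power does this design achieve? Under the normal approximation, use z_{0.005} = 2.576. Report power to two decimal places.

power ≈ 0.87

For two equal groups, power = Φ(d·√(n/2) − z_{α/2}).
d·√(n/2) = 0.62 × √(72/2) = 0.62 × 6.000 = 3.720.
z_β = 3.720 − 2.576 = 1.144.
Power = Φ(1.144) = 0.874.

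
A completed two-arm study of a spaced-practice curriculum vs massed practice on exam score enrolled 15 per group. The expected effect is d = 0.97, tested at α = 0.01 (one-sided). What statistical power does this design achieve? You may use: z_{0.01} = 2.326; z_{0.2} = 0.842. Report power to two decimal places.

For two equal groups, power = Φ(d·√(n/2) − z_{α}).
d·√(n/2) = 0.97 × √(15/2) = 0.97 × 2.739 = 2.656.
z_β = 2.656 − 2.326 = 0.330.
Power = Φ(0.330) = 0.629.

power ≈ 0.63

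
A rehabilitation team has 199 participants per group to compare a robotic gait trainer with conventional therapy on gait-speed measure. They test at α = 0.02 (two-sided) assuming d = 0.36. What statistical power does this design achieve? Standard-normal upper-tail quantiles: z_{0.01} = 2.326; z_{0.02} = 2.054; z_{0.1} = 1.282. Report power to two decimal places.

For two equal groups, power = Φ(d·√(n/2) − z_{α/2}).
d·√(n/2) = 0.36 × √(199/2) = 0.36 × 9.975 = 3.591.
z_β = 3.591 − 2.326 = 1.265.
Power = Φ(1.265) = 0.897.

power ≈ 0.90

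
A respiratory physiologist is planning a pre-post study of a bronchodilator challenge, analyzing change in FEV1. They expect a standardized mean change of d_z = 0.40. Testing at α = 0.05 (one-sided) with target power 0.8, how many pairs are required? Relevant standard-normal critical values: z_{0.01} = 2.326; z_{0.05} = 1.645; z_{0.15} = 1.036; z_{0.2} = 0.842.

n = 39 pairs

For a paired (one-sample on differences) test: n = ((z_{α} + z_β) / d)².
z_{α} + z_β = 1.645 + 0.842 = 2.487.
n = (2.487 / 0.40)² = 6.218² = 38.66.
Round up.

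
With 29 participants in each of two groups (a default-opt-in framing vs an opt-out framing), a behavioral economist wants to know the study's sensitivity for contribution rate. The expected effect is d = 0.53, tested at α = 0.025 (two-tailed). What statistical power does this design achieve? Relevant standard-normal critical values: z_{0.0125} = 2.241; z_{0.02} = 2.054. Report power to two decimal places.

power ≈ 0.41

For two equal groups, power = Φ(d·√(n/2) − z_{α/2}).
d·√(n/2) = 0.53 × √(29/2) = 0.53 × 3.808 = 2.018.
z_β = 2.018 − 2.241 = -0.223.
Power = Φ(-0.223) = 0.412.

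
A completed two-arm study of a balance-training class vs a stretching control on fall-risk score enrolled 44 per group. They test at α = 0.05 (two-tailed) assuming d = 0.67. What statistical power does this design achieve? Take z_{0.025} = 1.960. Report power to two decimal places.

For two equal groups, power = Φ(d·√(n/2) − z_{α/2}).
d·√(n/2) = 0.67 × √(44/2) = 0.67 × 4.690 = 3.143.
z_β = 3.143 − 1.960 = 1.183.
Power = Φ(1.183) = 0.882.

power ≈ 0.88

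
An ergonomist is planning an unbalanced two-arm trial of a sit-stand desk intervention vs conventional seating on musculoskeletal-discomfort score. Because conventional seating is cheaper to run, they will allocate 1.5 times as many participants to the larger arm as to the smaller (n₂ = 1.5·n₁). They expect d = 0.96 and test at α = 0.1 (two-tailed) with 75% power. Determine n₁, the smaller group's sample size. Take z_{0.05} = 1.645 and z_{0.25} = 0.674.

With allocation ratio k = n₂/n₁ = 1.5, Var(x̄₁−x̄₂) = σ²(1/n₁ + 1/(k·n₁)) = σ²·(k+1)/(k·n₁).
So n₁ = (1 + 1/k)·((z_{α/2} + z_β)/d)² = 1.667 × (2.319/0.96)².
n₁ = 1.667 × 5.84 = 9.7.
Round up: n₁ = 10, giving n₂ = 1.5 × 10 = 15.

n₁ = 10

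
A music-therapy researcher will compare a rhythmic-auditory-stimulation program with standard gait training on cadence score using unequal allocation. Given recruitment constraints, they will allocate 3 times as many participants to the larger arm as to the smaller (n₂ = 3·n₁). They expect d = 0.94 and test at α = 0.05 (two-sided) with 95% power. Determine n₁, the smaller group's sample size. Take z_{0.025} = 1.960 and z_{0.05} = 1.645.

With allocation ratio k = n₂/n₁ = 3, Var(x̄₁−x̄₂) = σ²(1/n₁ + 1/(k·n₁)) = σ²·(k+1)/(k·n₁).
So n₁ = (1 + 1/k)·((z_{α/2} + z_β)/d)² = 1.333 × (3.605/0.94)².
n₁ = 1.333 × 14.71 = 19.6.
Round up: n₁ = 20, giving n₂ = 3 × 20 = 60.

n₁ = 20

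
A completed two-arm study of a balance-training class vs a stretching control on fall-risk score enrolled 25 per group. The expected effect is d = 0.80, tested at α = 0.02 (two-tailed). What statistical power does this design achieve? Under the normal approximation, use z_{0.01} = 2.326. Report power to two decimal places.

For two equal groups, power = Φ(d·√(n/2) − z_{α/2}).
d·√(n/2) = 0.80 × √(25/2) = 0.80 × 3.536 = 2.828.
z_β = 2.828 − 2.326 = 0.502.
Power = Φ(0.502) = 0.692.

power ≈ 0.69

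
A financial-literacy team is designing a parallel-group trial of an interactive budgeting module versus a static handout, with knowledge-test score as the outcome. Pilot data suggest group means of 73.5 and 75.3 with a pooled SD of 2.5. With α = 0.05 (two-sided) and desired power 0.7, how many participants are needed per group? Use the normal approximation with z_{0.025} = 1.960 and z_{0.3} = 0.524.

n = 24 per group

Cohen's d = |M₁ − M₂| / SD_pooled = |73.5 − 75.3| / 2.5 = 1.8 / 2.5 = 0.720.
For two independent groups with equal n: n = 2·((z_{α/2} + z_β) / d)².
z_{α/2} + z_β = 1.960 + 0.524 = 2.484.
n = 2 × (2.484 / 0.720)² = 2 × 3.450² = 2 × 11.90 = 23.8.
Round up to the next whole participant.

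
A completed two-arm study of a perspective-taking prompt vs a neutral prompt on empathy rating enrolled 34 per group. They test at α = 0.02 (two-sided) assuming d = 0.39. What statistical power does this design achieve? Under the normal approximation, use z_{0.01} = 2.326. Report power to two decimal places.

power ≈ 0.24

For two equal groups, power = Φ(d·√(n/2) − z_{α/2}).
d·√(n/2) = 0.39 × √(34/2) = 0.39 × 4.123 = 1.608.
z_β = 1.608 − 2.326 = -0.718.
Power = Φ(-0.718) = 0.236.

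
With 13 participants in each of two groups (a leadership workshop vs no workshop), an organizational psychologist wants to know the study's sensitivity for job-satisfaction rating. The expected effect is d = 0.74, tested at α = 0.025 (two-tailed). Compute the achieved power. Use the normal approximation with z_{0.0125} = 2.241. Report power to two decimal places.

For two equal groups, power = Φ(d·√(n/2) − z_{α/2}).
d·√(n/2) = 0.74 × √(13/2) = 0.74 × 2.550 = 1.887.
z_β = 1.887 − 2.241 = -0.354.
Power = Φ(-0.354) = 0.362.

power ≈ 0.36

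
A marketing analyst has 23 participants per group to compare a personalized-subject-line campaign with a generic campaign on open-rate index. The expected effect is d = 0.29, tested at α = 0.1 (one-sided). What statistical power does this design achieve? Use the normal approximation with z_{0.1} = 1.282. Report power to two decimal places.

power ≈ 0.38

For two equal groups, power = Φ(d·√(n/2) − z_{α}).
d·√(n/2) = 0.29 × √(23/2) = 0.29 × 3.391 = 0.983.
z_β = 0.983 − 1.282 = -0.299.
Power = Φ(-0.299) = 0.383.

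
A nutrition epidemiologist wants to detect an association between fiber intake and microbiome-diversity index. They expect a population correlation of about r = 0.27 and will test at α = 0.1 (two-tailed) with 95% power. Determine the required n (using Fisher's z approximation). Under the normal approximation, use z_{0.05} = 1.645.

n = 145

Fisher's z: C = ½·ln((1+r)/(1−r)) = ½·ln(1.7397) = 0.2769.
n = ((z_{α/2} + z_β)/C)² + 3.
(1.645 + 1.645) / 0.2769 = 3.290 / 0.2769 = 11.882.
n = 11.882² + 3 = 141.17 + 3 = 144.2.
Round up.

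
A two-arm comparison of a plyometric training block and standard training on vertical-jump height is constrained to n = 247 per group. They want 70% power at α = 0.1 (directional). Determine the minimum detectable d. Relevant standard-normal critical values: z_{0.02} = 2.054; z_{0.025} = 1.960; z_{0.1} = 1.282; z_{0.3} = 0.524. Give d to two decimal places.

d_min ≈ 0.16

For two independent groups of n = 247 each: d_min = (z_{α} + z_β)·√(2/n).
z-sum = 1.282 + 0.524 = 1.806.
d_min = 1.806 × √(2/247) = 1.806 × 0.0900 = 0.163.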